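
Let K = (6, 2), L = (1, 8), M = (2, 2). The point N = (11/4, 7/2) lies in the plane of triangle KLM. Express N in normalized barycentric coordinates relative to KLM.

(1/4, 1/4, 1/2)

Signed area of the reference triangle: [KLM] = ½·(6·(8−2) + 1·(2−2) + 2·(2−8)) = ½·(36 + 0 − 12) = 12.
[NLM] = ½·((11/4)·(8−2) + 1·(2−(7/2)) + 2·(7/2−8)) = ½·(33/2 − 3/2 − 9) = 3, so the K-coordinate is 3/12 = 1/4.
[KNM] = ½·(6·(7/2−2) + (11/4)·(2−2) + 2·(2−(7/2))) = ½·(9 + 0 − 3) = 3, so the L-coordinate is 1/4.
[KLN] = ½·(6·(8−(7/2)) + 1·(7/2−2) + (11/4)·(2−8)) = ½·(27 + 3/2 − 33/2) = 6, so the M-coordinate is 1/2.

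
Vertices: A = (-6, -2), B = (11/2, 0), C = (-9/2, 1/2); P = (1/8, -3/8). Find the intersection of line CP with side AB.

(5/3, -2/3)

Barycentric coordinates of P with respect to ABC: (1/4, 1/2, 1/4).
On side AB the C-coordinate is zero; dropping P's C-weight 1/4 and renormalizing the remaining 1/4 : 1/2 gives weights 1/3, 2/3 on A, B.
Q = (1/3)·(-6, -2) + (2/3)·(11/2, 0) = (5/3, -2/3).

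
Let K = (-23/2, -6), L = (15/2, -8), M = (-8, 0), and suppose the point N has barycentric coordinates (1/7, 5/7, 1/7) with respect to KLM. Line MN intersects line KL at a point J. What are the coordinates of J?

Line MN meets KL where the M-coordinate vanishes; zeroing N's M-weight and renormalizing leaves K, L-weights 1/7 : 5/7 → (1/6, 5/6).
So J = (1/6)·K + (5/6)·L = (13/3, -23/3).

(13/3, -23/3)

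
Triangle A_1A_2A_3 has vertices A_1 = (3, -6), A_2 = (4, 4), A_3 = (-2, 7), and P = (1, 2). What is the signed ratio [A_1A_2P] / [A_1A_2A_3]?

4/9

[A_1A_2A_3] = ½·(3·(4−7) + 4·(7−(-6)) + (-2)·(-6−4)) = ½·(-9 + 52 + 20) = 63/2.
[A_1A_2P] = ½·(3·(4−2) + 4·(2−(-6)) + 1·(-6−4)) = ½·(6 + 32 − 10) = 14, so the ratio is 14/(63/2) = 4/9.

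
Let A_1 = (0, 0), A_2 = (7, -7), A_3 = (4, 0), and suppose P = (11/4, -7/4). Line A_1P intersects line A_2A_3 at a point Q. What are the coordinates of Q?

Barycentric coordinates of P with respect to A_1A_2A_3: (1/2, 1/4, 1/4).
On side A_2A_3 the A_1-coordinate is zero; dropping P's A_1-weight 1/2 and renormalizing the remaining 1/4 : 1/4 gives weights 1/2, 1/2 on A_2, A_3.
Q = (1/2)·(7, -7) + (1/2)·(4, 0) = (11/2, -7/2).

(11/2, -7/2)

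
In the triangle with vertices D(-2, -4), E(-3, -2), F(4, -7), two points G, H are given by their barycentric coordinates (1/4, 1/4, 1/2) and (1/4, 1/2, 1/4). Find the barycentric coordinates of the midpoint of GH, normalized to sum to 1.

Since both coordinate triples sum to 1, the midpoint's barycentrics are the componentwise average.
(1/4+1/4)/2 = 1/4; similarly 3/8 and 3/8.

(1/4, 3/8, 3/8)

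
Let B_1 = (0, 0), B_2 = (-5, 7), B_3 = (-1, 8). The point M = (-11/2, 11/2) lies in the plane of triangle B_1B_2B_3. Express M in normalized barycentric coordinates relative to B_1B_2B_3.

Signed area of the reference triangle: [B_1B_2B_3] = ½·(0·(7−8) + (-5)·(8−0) + (-1)·(0−7)) = ½·(0 − 40 + 7) = -33/2.
[MB_2B_3] = ½·((-11/2)·(7−8) + (-5)·(8−(11/2)) + (-1)·(11/2−7)) = ½·(11/2 − 25/2 + 3/2) = -11/4, so the B_1-coordinate is (-11/4)/(-33/2) = 1/6.
[B_1MB_3] = ½·(0·(11/2−8) + (-11/2)·(8−0) + (-1)·(0−(11/2))) = ½·(0 − 44 + 11/2) = -77/4, so the B_2-coordinate is 7/6.
[B_1B_2M] = ½·(0·(7−(11/2)) + (-5)·(11/2−0) + (-11/2)·(0−7)) = ½·(0 − 55/2 + 77/2) = 11/2, so the B_3-coordinate is -1/3.
Check: 1/6 + 7/6 − 1/3 = 1.

(1/6, 7/6, -1/3)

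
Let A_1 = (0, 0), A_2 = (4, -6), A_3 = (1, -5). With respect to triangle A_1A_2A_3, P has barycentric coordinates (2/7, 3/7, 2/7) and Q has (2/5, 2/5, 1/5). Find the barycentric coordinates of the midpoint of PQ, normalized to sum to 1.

(12/35, 29/70, 17/70)

Since both coordinate triples sum to 1, the midpoint's barycentrics are the componentwise average.
(2/7+2/5)/2 = 12/35; similarly 29/70 and 17/70.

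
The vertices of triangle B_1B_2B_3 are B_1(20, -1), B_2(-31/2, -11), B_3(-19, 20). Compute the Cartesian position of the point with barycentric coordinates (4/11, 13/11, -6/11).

M = (4/11)·B_1 + (13/11)·B_2 + (-6/11)·B_3.
x-coordinate: (4/11)·20 + (13/11)·(-31/2) + (-6/11)·(-19) = -15/22.
y-coordinate: (4/11)·(-1) + (13/11)·(-11) + (-6/11)·20 = -267/11.

(-15/22, -267/11)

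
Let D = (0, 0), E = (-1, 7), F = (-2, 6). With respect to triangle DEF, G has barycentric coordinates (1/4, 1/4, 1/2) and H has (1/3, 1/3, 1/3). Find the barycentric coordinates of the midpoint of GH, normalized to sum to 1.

(7/24, 7/24, 5/12)

Since both coordinate triples sum to 1, the midpoint's barycentrics are the componentwise average.
(1/4+1/3)/2 = 7/24; similarly 7/24 and 5/12.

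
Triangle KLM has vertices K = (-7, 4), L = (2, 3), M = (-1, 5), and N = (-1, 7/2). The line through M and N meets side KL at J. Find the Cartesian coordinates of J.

(-1, 10/3)

Barycentric coordinates of N with respect to KLM: (3/10, 3/5, 1/10).
On side KL the M-coordinate is zero; dropping N's M-weight 1/10 and renormalizing the remaining 3/10 : 3/5 gives weights 1/3, 2/3 on K, L.
J = (1/3)·(-7, 4) + (2/3)·(2, 3) = (-1, 10/3).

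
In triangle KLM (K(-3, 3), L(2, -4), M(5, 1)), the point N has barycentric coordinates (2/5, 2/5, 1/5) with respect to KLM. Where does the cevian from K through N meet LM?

(3, -7/3)

Line KN meets LM where the K-coordinate vanishes; zeroing N's K-weight and renormalizing leaves L, M-weights 2/5 : 1/5 → (2/3, 1/3).
So J = (2/3)·L + (1/3)·M = (3, -7/3).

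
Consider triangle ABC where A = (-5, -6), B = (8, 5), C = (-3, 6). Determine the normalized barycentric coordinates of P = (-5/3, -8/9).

Signed area of the reference triangle: [ABC] = ½·((-5)·(5−6) + 8·(6−(-6)) + (-3)·(-6−5)) = ½·(5 + 96 + 33) = 67.
[PBC] = ½·((-5/3)·(5−6) + 8·(6−(-8/9)) + (-3)·(-8/9−5)) = ½·(5/3 + 496/9 + 53/3) = 335/9, so the A-coordinate is (335/9)/67 = 5/9.
[APC] = ½·((-5)·(-8/9−6) + (-5/3)·(6−(-6)) + (-3)·(-6−(-8/9))) = ½·(310/9 − 20 + 46/3) = 134/9, so the B-coordinate is 2/9.
[ABP] = ½·((-5)·(5−(-8/9)) + 8·(-8/9−(-6)) + (-5/3)·(-6−5)) = ½·(-265/9 + 368/9 + 55/3) = 134/9, so the C-coordinate is 2/9.

(5/9, 2/9, 2/9)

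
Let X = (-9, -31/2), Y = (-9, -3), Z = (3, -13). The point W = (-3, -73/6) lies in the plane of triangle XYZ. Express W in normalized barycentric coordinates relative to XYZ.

(1/3, 1/6, 1/2)

Signed area of the reference triangle: [XYZ] = ½·((-9)·(-3−(-13)) + (-9)·(-13−(-31/2)) + 3·(-31/2−(-3))) = ½·(-90 − 45/2 − 75/2) = -75.
[WYZ] = ½·((-3)·(-3−(-13)) + (-9)·(-13−(-73/6)) + 3·(-73/6−(-3))) = ½·(-30 + 15/2 − 55/2) = -25, so the X-coordinate is (-25)/(-75) = 1/3.
[XWZ] = ½·((-9)·(-73/6−(-13)) + (-3)·(-13−(-31/2)) + 3·(-31/2−(-73/6))) = ½·(-15/2 − 15/2 − 10) = -25/2, so the Y-coordinate is 1/6.
[XYW] = ½·((-9)·(-3−(-73/6)) + (-9)·(-73/6−(-31/2)) + (-3)·(-31/2−(-3))) = ½·(-165/2 − 30 + 75/2) = -75/2, so the Z-coordinate is 1/2.
Check: 1/3 + 1/6 + 1/2 = 1.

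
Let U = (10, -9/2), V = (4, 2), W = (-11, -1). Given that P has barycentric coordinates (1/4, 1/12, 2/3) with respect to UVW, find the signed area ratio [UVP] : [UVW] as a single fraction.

The signed ratio [UVP]/[UVW] equals the barycentric coordinate of P at vertex W, which is 2/3.

2/3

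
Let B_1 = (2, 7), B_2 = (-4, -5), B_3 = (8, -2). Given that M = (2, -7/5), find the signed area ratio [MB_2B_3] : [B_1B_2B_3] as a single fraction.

[B_1B_2B_3] = ½·(2·(-5−(-2)) + (-4)·(-2−7) + 8·(7−(-5))) = ½·(-6 + 36 + 96) = 63.
[MB_2B_3] = ½·(2·(-5−(-2)) + (-4)·(-2−(-7/5)) + 8·(-7/5−(-5))) = ½·(-6 + 12/5 + 144/5) = 63/5, so the ratio is (63/5)/63 = 1/5.

1/5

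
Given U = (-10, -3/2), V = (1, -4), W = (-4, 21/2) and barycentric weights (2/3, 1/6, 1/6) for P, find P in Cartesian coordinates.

(-43/6, 1/12)

P = (2/3)·U + (1/6)·V + (1/6)·W.
x-coordinate: (2/3)·(-10) + (1/6)·1 + (1/6)·(-4) = -43/6.
y-coordinate: (2/3)·(-3/2) + (1/6)·(-4) + (1/6)·(21/2) = 1/12.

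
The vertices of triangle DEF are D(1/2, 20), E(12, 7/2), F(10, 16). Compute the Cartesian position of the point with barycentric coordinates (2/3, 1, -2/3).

G = (2/3)·D + 1·E + (-2/3)·F.
x-coordinate: (2/3)·(1/2) + 1·12 + (-2/3)·10 = 17/3.
y-coordinate: (2/3)·20 + 1·(7/2) + (-2/3)·16 = 37/6.

(17/3, 37/6)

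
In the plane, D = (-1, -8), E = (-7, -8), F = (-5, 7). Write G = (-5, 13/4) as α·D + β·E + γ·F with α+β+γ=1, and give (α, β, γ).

Signed area of the reference triangle: [DEF] = ½·((-1)·(-8−7) + (-7)·(7−(-8)) + (-5)·(-8−(-8))) = ½·(15 − 105 + 0) = -45.
[GEF] = ½·((-5)·(-8−7) + (-7)·(7−(13/4)) + (-5)·(13/4−(-8))) = ½·(75 − 105/4 − 225/4) = -15/4, so the D-coordinate is (-15/4)/(-45) = 1/12.
[DGF] = ½·((-1)·(13/4−7) + (-5)·(7−(-8)) + (-5)·(-8−(13/4))) = ½·(15/4 − 75 + 225/4) = -15/2, so the E-coordinate is 1/6.
[DEG] = ½·((-1)·(-8−(13/4)) + (-7)·(13/4−(-8)) + (-5)·(-8−(-8))) = ½·(45/4 − 315/4 + 0) = -135/4, so the F-coordinate is 3/4.

(1/12, 1/6, 3/4)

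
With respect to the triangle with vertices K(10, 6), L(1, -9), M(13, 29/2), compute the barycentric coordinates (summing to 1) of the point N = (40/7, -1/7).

(1/7, 4/7, 2/7)

Signed area of the reference triangle: [KLM] = ½·(10·(-9−(29/2)) + 1·(29/2−6) + 13·(6−(-9))) = ½·(-235 + 17/2 + 195) = -63/4.
[NLM] = ½·((40/7)·(-9−(29/2)) + 1·(29/2−(-1/7)) + 13·(-1/7−(-9))) = ½·(-940/7 + 205/14 + 806/7) = -9/4, so the K-coordinate is (-9/4)/(-63/4) = 1/7.
[KNM] = ½·(10·(-1/7−(29/2)) + (40/7)·(29/2−6) + 13·(6−(-1/7))) = ½·(-1025/7 + 340/7 + 559/7) = -9, so the L-coordinate is 4/7.
[KLN] = ½·(10·(-9−(-1/7)) + 1·(-1/7−6) + (40/7)·(6−(-9))) = ½·(-620/7 − 43/7 + 600/7) = -9/2, so the M-coordinate is 2/7.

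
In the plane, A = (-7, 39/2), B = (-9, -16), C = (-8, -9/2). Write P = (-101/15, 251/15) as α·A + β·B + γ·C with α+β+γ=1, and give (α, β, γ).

Signed area of the reference triangle: [ABC] = ½·((-7)·(-16−(-9/2)) + (-9)·(-9/2−(39/2)) + (-8)·(39/2−(-16))) = ½·(161/2 + 216 − 284) = 25/4.
[PBC] = ½·((-101/15)·(-16−(-9/2)) + (-9)·(-9/2−(251/15)) + (-8)·(251/15−(-16))) = ½·(2323/30 + 1911/10 − 3928/15) = 10/3, so the A-coordinate is (10/3)/(25/4) = 8/15.
[APC] = ½·((-7)·(251/15−(-9/2)) + (-101/15)·(-9/2−(39/2)) + (-8)·(39/2−(251/15))) = ½·(-4459/30 + 808/5 − 332/15) = -55/12, so the B-coordinate is -11/15.
[ABP] = ½·((-7)·(-16−(251/15)) + (-9)·(251/15−(39/2)) + (-101/15)·(39/2−(-16))) = ½·(3437/15 + 249/10 − 7171/30) = 15/2, so the C-coordinate is 6/5.
Check: 8/15 − 11/15 + 6/5 = 1.

(8/15, -11/15, 6/5)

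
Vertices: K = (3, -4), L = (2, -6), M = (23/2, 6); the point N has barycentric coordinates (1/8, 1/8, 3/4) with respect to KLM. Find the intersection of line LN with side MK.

Line LN meets MK where the L-coordinate vanishes; zeroing N's L-weight and renormalizing leaves M, K-weights 3/4 : 1/8 → (6/7, 1/7).
So J = (6/7)·M + (1/7)·K = (72/7, 32/7).

(72/7, 32/7)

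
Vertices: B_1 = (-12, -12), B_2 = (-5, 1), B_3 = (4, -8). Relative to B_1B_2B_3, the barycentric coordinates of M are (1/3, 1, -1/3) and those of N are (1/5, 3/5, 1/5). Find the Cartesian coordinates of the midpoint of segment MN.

(-112/15, -28/15)

Barycentric coordinates of the midpoint are the average: (4/15, 4/5, -1/15).
Converting: (4/15)·B_1 + (4/5)·B_2 + (-1/15)·B_3 = (-112/15, -28/15).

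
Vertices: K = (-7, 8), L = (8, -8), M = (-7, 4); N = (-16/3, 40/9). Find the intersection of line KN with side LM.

(-4, 8/5)

Barycentric coordinates of N with respect to KLM: (4/9, 1/9, 4/9).
On side LM the K-coordinate is zero; dropping N's K-weight 4/9 and renormalizing the remaining 1/9 : 4/9 gives weights 1/5, 4/5 on L, M.
J = (1/5)·(8, -8) + (4/5)·(-7, 4) = (-4, 8/5).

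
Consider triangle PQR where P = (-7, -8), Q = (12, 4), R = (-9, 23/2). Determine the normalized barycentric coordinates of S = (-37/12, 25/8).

Signed area of the reference triangle: [PQR] = ½·((-7)·(4−(23/2)) + 12·(23/2−(-8)) + (-9)·(-8−4)) = ½·(105/2 + 234 + 108) = 789/4.
[SQR] = ½·((-37/12)·(4−(23/2)) + 12·(23/2−(25/8)) + (-9)·(25/8−4)) = ½·(185/8 + 201/2 + 63/8) = 263/4, so the P-coordinate is (263/4)/(789/4) = 1/3.
[PSR] = ½·((-7)·(25/8−(23/2)) + (-37/12)·(23/2−(-8)) + (-9)·(-8−(25/8))) = ½·(469/8 − 481/8 + 801/8) = 789/16, so the Q-coordinate is 1/4.
[PQS] = ½·((-7)·(4−(25/8)) + 12·(25/8−(-8)) + (-37/12)·(-8−4)) = ½·(-49/8 + 267/2 + 37) = 1315/16, so the R-coordinate is 5/12.

(1/3, 1/4, 5/12)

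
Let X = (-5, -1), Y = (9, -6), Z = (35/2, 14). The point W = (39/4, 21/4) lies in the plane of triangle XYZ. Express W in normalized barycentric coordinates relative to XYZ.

(1/4, 1/4, 1/2)

Signed area of the reference triangle: [XYZ] = ½·((-5)·(-6−14) + 9·(14−(-1)) + (35/2)·(-1−(-6))) = ½·(100 + 135 + 175/2) = 645/4.
[WYZ] = ½·((39/4)·(-6−14) + 9·(14−(21/4)) + (35/2)·(21/4−(-6))) = ½·(-195 + 315/4 + 1575/8) = 645/16, so the X-coordinate is (645/16)/(645/4) = 1/4.
[XWZ] = ½·((-5)·(21/4−14) + (39/4)·(14−(-1)) + (35/2)·(-1−(21/4))) = ½·(175/4 + 585/4 − 875/8) = 645/16, so the Y-coordinate is 1/4.
[XYW] = ½·((-5)·(-6−(21/4)) + 9·(21/4−(-1)) + (39/4)·(-1−(-6))) = ½·(225/4 + 225/4 + 195/4) = 645/8, so the Z-coordinate is 1/2.
Check: 1/4 + 1/4 + 1/2 = 1.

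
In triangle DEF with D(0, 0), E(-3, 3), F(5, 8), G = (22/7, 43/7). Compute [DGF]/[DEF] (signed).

1/7

[DEF] = ½·(0·(3−8) + (-3)·(8−0) + 5·(0−3)) = ½·(0 − 24 − 15) = -39/2.
[DGF] = ½·(0·(43/7−8) + (22/7)·(8−0) + 5·(0−(43/7))) = ½·(0 + 176/7 − 215/7) = -39/14, so the ratio is (-39/14)/(-39/2) = 1/7.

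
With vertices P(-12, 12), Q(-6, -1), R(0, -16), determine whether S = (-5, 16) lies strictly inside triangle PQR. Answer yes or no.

Barycentric coordinates of S: (-39/4, 61/3, -115/12).
The three coordinates are negative, positive, negative; a point is interior exactly when all three are positive.

no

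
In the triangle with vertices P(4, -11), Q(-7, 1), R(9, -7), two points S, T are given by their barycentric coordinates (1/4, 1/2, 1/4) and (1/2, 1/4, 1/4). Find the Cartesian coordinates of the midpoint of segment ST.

(9/8, -11/2)

Barycentric coordinates of the midpoint are the average: (3/8, 3/8, 1/4).
Converting: (3/8)·P + (3/8)·Q + (1/4)·R = (9/8, -11/2).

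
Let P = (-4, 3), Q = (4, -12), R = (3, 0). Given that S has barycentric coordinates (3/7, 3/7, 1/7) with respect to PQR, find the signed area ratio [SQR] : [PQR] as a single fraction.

3/7

The signed ratio [SQR]/[PQR] equals the barycentric coordinate of S at vertex P, which is 3/7.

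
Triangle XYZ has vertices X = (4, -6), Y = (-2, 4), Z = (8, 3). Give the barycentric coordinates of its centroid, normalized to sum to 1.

(1/3, 1/3, 1/3)

The centroid is the average of the vertices, so each weight is 1/3.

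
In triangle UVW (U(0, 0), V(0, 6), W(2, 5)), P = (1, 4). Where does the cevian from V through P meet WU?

Barycentric coordinates of P with respect to UVW: (1/4, 1/4, 1/2).
On side WU the V-coordinate is zero; dropping P's V-weight 1/4 and renormalizing the remaining 1/2 : 1/4 gives weights 2/3, 1/3 on W, U.
Q = (2/3)·(2, 5) + (1/3)·(0, 0) = (4/3, 10/3).

(4/3, 10/3)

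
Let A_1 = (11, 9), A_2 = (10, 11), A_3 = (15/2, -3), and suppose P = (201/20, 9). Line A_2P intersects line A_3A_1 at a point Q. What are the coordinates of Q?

Barycentric coordinates of P with respect to A_1A_2A_3: (3/10, 3/5, 1/10).
On side A_3A_1 the A_2-coordinate is zero; dropping P's A_2-weight 3/5 and renormalizing the remaining 1/10 : 3/10 gives weights 1/4, 3/4 on A_3, A_1.
Q = (1/4)·(15/2, -3) + (3/4)·(11, 9) = (81/8, 6).

(81/8, 6)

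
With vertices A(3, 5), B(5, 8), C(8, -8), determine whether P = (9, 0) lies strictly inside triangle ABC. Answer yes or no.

Barycentric coordinates of P: (-40/41, 53/41, 28/41).
The three coordinates are negative, positive, positive; a point is interior exactly when all three are positive.

no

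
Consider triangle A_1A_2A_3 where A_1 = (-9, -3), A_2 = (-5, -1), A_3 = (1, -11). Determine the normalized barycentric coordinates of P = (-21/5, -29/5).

(2/5, 1/5, 2/5)

Signed area of the reference triangle: [A_1A_2A_3] = ½·((-9)·(-1−(-11)) + (-5)·(-11−(-3)) + 1·(-3−(-1))) = ½·(-90 + 40 − 2) = -26.
[PA_2A_3] = ½·((-21/5)·(-1−(-11)) + (-5)·(-11−(-29/5)) + 1·(-29/5−(-1))) = ½·(-42 + 26 − 24/5) = -52/5, so the A_1-coordinate is (-52/5)/(-26) = 2/5.
[A_1PA_3] = ½·((-9)·(-29/5−(-11)) + (-21/5)·(-11−(-3)) + 1·(-3−(-29/5))) = ½·(-234/5 + 168/5 + 14/5) = -26/5, so the A_2-coordinate is 1/5.
[A_1A_2P] = ½·((-9)·(-1−(-29/5)) + (-5)·(-29/5−(-3)) + (-21/5)·(-3−(-1))) = ½·(-216/5 + 14 + 42/5) = -52/5, so the A_3-coordinate is 2/5.
Check: 2/5 + 1/5 + 2/5 = 1.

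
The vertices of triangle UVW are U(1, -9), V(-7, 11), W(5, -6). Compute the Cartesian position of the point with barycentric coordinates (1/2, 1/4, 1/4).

(0, -13/4)

P = (1/2)·U + (1/4)·V + (1/4)·W.
x-coordinate: (1/2)·1 + (1/4)·(-7) + (1/4)·5 = 0.
y-coordinate: (1/2)·(-9) + (1/4)·11 + (1/4)·(-6) = -13/4.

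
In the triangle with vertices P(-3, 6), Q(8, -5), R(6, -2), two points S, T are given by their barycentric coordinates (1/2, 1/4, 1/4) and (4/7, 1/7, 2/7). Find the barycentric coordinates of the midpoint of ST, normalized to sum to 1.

(15/28, 11/56, 15/56)

Since both coordinate triples sum to 1, the midpoint's barycentrics are the componentwise average.
(1/2+4/7)/2 = 15/28; similarly 11/56 and 15/56.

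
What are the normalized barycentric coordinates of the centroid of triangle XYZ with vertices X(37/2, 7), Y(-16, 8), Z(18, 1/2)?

(1/3, 1/3, 1/3)

The centroid is the average of the vertices, so each weight is 1/3.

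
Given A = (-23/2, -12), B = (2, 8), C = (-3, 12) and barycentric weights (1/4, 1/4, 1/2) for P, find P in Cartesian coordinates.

(-31/8, 5)

P = (1/4)·A + (1/4)·B + (1/2)·C.
x-coordinate: (1/4)·(-23/2) + (1/4)·2 + (1/2)·(-3) = -31/8.
y-coordinate: (1/4)·(-12) + (1/4)·8 + (1/2)·12 = 5.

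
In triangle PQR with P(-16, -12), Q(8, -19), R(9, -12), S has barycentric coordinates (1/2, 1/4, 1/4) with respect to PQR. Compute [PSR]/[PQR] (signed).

1/4

The signed ratio [PSR]/[PQR] equals the barycentric coordinate of S at vertex Q, which is 1/4.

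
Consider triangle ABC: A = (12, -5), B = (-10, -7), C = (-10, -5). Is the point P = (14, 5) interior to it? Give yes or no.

no

Barycentric coordinates of P: (12/11, -5, 54/11).
The three coordinates are positive, negative, positive; a point is interior exactly when all three are positive.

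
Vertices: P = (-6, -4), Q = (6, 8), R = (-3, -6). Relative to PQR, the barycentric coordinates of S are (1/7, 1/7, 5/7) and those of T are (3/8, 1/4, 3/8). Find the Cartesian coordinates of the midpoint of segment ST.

Barycentric coordinates of the midpoint are the average: (29/112, 11/56, 61/112).
Converting: (29/112)·P + (11/56)·Q + (61/112)·R = (-225/112, -153/56).

(-225/112, -153/56)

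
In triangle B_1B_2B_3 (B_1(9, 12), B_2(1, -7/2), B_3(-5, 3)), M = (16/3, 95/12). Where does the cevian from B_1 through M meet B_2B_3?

(-2, -1/4)

Barycentric coordinates of M with respect to B_1B_2B_3: (2/3, 1/6, 1/6).
On side B_2B_3 the B_1-coordinate is zero; dropping M's B_1-weight 2/3 and renormalizing the remaining 1/6 : 1/6 gives weights 1/2, 1/2 on B_2, B_3.
N = (1/2)·(1, -7/2) + (1/2)·(-5, 3) = (-2, -1/4).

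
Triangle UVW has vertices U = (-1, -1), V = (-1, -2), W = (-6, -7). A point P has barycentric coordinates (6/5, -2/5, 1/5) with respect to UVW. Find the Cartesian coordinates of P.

(-2, -9/5)

P = (6/5)·U + (-2/5)·V + (1/5)·W.
x-coordinate: (6/5)·(-1) + (-2/5)·(-1) + (1/5)·(-6) = -2.
y-coordinate: (6/5)·(-1) + (-2/5)·(-2) + (1/5)·(-7) = -9/5.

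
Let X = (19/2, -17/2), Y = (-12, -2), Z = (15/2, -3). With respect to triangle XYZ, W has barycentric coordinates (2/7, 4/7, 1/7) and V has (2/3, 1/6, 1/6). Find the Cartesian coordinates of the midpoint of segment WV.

Barycentric coordinates of the midpoint are the average: (10/21, 31/84, 13/84).
Converting: (10/21)·X + (31/84)·Y + (13/84)·Z = (211/168, -21/4).

(211/168, -21/4)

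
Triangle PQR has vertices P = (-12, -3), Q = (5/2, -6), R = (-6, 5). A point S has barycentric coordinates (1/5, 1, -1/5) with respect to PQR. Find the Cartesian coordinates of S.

(13/10, -38/5)

S = (1/5)·P + 1·Q + (-1/5)·R.
x-coordinate: (1/5)·(-12) + 1·(5/2) + (-1/5)·(-6) = 13/10.
y-coordinate: (1/5)·(-3) + 1·(-6) + (-1/5)·5 = -38/5.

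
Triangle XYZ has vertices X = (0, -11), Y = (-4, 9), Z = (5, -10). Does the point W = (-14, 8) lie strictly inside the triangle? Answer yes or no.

no

Barycentric coordinates of W: (199/104, 109/104, -51/26).
The three coordinates are positive, positive, negative; a point is interior exactly when all three are positive.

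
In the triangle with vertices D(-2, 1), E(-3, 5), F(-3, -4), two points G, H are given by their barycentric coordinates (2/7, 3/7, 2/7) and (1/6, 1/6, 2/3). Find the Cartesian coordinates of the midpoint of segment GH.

Barycentric coordinates of the midpoint are the average: (19/84, 25/84, 10/21).
Converting: (19/84)·D + (25/84)·E + (10/21)·F = (-233/84, -4/21).

(-233/84, -4/21)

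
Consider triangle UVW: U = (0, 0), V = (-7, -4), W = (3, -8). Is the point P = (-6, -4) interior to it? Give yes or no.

yes

Barycentric coordinates of P: (1/17, 15/17, 1/17).
The three coordinates are positive, positive, positive; a point is interior exactly when all three are positive.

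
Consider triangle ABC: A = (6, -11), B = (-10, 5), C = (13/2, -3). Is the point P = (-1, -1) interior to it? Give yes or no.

Barycentric coordinates of P: (27/136, 61/136, 6/17).
The three coordinates are positive, positive, positive; a point is interior exactly when all three are positive.

yes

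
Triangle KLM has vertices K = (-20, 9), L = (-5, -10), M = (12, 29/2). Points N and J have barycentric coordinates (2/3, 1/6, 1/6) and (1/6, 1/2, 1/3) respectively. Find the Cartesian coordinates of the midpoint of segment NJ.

(-7, 97/24)

Barycentric coordinates of the midpoint are the average: (5/12, 1/3, 1/4).
Converting: (5/12)·K + (1/3)·L + (1/4)·M = (-7, 97/24).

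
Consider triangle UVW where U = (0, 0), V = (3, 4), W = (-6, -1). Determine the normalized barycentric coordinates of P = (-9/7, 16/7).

(-2/7, 5/7, 4/7)

Signed area of the reference triangle: [UVW] = ½·(0·(4−(-1)) + 3·(-1−0) + (-6)·(0−4)) = ½·(0 − 3 + 24) = 21/2.
[PVW] = ½·((-9/7)·(4−(-1)) + 3·(-1−(16/7)) + (-6)·(16/7−4)) = ½·(-45/7 − 69/7 + 72/7) = -3, so the U-coordinate is (-3)/(21/2) = -2/7.
[UPW] = ½·(0·(16/7−(-1)) + (-9/7)·(-1−0) + (-6)·(0−(16/7))) = ½·(0 + 9/7 + 96/7) = 15/2, so the V-coordinate is 5/7.
[UVP] = ½·(0·(4−(16/7)) + 3·(16/7−0) + (-9/7)·(0−4)) = ½·(0 + 48/7 + 36/7) = 6, so the W-coordinate is 4/7.
Check: -2/7 + 5/7 + 4/7 = 1.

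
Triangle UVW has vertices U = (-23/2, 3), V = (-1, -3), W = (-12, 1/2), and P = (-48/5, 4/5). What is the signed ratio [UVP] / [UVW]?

[UVW] = ½·((-23/2)·(-3−(1/2)) + (-1)·(1/2−3) + (-12)·(3−(-3))) = ½·(161/4 + 5/2 − 72) = -117/8.
[UVP] = ½·((-23/2)·(-3−(4/5)) + (-1)·(4/5−3) + (-48/5)·(3−(-3))) = ½·(437/10 + 11/5 − 288/5) = -117/20, so the ratio is (-117/20)/(-117/8) = 2/5.

2/5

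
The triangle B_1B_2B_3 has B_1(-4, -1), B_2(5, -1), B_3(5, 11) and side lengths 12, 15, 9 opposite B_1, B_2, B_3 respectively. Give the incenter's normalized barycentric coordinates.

(1/3, 5/12, 1/4)

The incenter has barycentric coordinates proportional to the opposite side lengths: (12 : 15 : 9).
Normalizing by 12+15+9 = 36 gives (1/3, 5/12, 1/4).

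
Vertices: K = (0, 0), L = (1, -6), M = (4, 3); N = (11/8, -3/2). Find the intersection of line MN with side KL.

(1/2, -3)

Barycentric coordinates of N with respect to KLM: (3/8, 3/8, 1/4).
On side KL the M-coordinate is zero; dropping N's M-weight 1/4 and renormalizing the remaining 3/8 : 3/8 gives weights 1/2, 1/2 on K, L.
J = (1/2)·(0, 0) + (1/2)·(1, -6) = (1/2, -3).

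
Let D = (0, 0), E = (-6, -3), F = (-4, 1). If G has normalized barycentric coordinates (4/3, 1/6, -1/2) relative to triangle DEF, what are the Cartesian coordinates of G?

(1, -1)

G = (4/3)·D + (1/6)·E + (-1/2)·F.
x-coordinate: (4/3)·0 + (1/6)·(-6) + (-1/2)·(-4) = 1.
y-coordinate: (4/3)·0 + (1/6)·(-3) + (-1/2)·1 = -1.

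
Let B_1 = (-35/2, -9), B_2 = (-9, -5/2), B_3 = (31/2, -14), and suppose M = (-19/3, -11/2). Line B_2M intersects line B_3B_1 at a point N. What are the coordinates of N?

(-1, -23/2)

Barycentric coordinates of M with respect to B_1B_2B_3: (1/6, 2/3, 1/6).
On side B_3B_1 the B_2-coordinate is zero; dropping M's B_2-weight 2/3 and renormalizing the remaining 1/6 : 1/6 gives weights 1/2, 1/2 on B_3, B_1.
N = (1/2)·(31/2, -14) + (1/2)·(-35/2, -9) = (-1, -23/2).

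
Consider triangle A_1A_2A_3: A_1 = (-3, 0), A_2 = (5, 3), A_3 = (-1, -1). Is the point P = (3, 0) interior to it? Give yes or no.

no

Barycentric coordinates of P: (-5/7, 3/7, 9/7).
The three coordinates are negative, positive, positive; a point is interior exactly when all three are positive.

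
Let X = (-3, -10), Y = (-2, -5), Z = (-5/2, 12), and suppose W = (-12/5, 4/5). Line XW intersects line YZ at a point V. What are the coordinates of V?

(-9/4, 7/2)

Barycentric coordinates of W with respect to XYZ: (1/5, 2/5, 2/5).
On side YZ the X-coordinate is zero; dropping W's X-weight 1/5 and renormalizing the remaining 2/5 : 2/5 gives weights 1/2, 1/2 on Y, Z.
V = (1/2)·(-2, -5) + (1/2)·(-5/2, 12) = (-9/4, 7/2).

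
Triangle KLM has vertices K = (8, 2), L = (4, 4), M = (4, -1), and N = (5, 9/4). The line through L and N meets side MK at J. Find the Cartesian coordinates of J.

(6, 1/2)

Barycentric coordinates of N with respect to KLM: (1/4, 1/2, 1/4).
On side MK the L-coordinate is zero; dropping N's L-weight 1/2 and renormalizing the remaining 1/4 : 1/4 gives weights 1/2, 1/2 on M, K.
J = (1/2)·(4, -1) + (1/2)·(8, 2) = (6, 1/2).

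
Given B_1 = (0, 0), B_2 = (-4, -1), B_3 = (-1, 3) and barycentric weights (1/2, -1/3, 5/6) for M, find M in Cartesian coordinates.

(1/2, 17/6)

M = (1/2)·B_1 + (-1/3)·B_2 + (5/6)·B_3.
x-coordinate: (1/2)·0 + (-1/3)·(-4) + (5/6)·(-1) = 1/2.
y-coordinate: (1/2)·0 + (-1/3)·(-1) + (5/6)·3 = 17/6.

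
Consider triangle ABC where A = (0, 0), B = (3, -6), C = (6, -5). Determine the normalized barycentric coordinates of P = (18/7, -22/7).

(3/7, 2/7, 2/7)

Signed area of the reference triangle: [ABC] = ½·(0·(-6−(-5)) + 3·(-5−0) + 6·(0−(-6))) = ½·(0 − 15 + 36) = 21/2.
[PBC] = ½·((18/7)·(-6−(-5)) + 3·(-5−(-22/7)) + 6·(-22/7−(-6))) = ½·(-18/7 − 39/7 + 120/7) = 9/2, so the A-coordinate is (9/2)/(21/2) = 3/7.
[APC] = ½·(0·(-22/7−(-5)) + (18/7)·(-5−0) + 6·(0−(-22/7))) = ½·(0 − 90/7 + 132/7) = 3, so the B-coordinate is 2/7.
[ABP] = ½·(0·(-6−(-22/7)) + 3·(-22/7−0) + (18/7)·(0−(-6))) = ½·(0 − 66/7 + 108/7) = 3, so the C-coordinate is 2/7.
Check: 3/7 + 2/7 + 2/7 = 1.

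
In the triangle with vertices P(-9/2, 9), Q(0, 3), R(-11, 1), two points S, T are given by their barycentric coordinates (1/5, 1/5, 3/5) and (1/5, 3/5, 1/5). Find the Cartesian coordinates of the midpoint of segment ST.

Barycentric coordinates of the midpoint are the average: (1/5, 2/5, 2/5).
Converting: (1/5)·P + (2/5)·Q + (2/5)·R = (-53/10, 17/5).

(-53/10, 17/5)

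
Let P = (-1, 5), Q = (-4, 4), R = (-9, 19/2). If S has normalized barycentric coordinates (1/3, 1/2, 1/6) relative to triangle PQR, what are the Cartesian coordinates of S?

(-23/6, 21/4)

S = (1/3)·P + (1/2)·Q + (1/6)·R.
x-coordinate: (1/3)·(-1) + (1/2)·(-4) + (1/6)·(-9) = -23/6.
y-coordinate: (1/3)·5 + (1/2)·4 + (1/6)·(19/2) = 21/4.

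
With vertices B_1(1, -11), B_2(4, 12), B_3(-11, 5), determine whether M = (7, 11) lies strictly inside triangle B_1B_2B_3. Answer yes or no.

no

Barycentric coordinates of M: (1/9, 10/9, -2/9).
The three coordinates are positive, positive, negative; a point is interior exactly when all three are positive.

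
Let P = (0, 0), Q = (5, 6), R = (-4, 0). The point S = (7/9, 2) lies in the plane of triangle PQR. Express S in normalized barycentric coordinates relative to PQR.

(4/9, 1/3, 2/9)

Signed area of the reference triangle: [PQR] = ½·(0·(6−0) + 5·(0−0) + (-4)·(0−6)) = ½·(0 + 0 + 24) = 12.
[SQR] = ½·((7/9)·(6−0) + 5·(0−2) + (-4)·(2−6)) = ½·(14/3 − 10 + 16) = 16/3, so the P-coordinate is (16/3)/12 = 4/9.
[PSR] = ½·(0·(2−0) + (7/9)·(0−0) + (-4)·(0−2)) = ½·(0 + 0 + 8) = 4, so the Q-coordinate is 1/3.
[PQS] = ½·(0·(6−2) + 5·(2−0) + (7/9)·(0−6)) = ½·(0 + 10 − 14/3) = 8/3, so the R-coordinate is 2/9.
Check: 4/9 + 1/3 + 2/9 = 1.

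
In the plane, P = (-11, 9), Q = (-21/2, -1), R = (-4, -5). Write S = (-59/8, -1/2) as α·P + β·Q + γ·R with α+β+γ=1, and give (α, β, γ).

(1/4, 1/4, 1/2)

Signed area of the reference triangle: [PQR] = ½·((-11)·(-1−(-5)) + (-21/2)·(-5−9) + (-4)·(9−(-1))) = ½·(-44 + 147 − 40) = 63/2.
[SQR] = ½·((-59/8)·(-1−(-5)) + (-21/2)·(-5−(-1/2)) + (-4)·(-1/2−(-1))) = ½·(-59/2 + 189/4 − 2) = 63/8, so the P-coordinate is (63/8)/(63/2) = 1/4.
[PSR] = ½·((-11)·(-1/2−(-5)) + (-59/8)·(-5−9) + (-4)·(9−(-1/2))) = ½·(-99/2 + 413/4 − 38) = 63/8, so the Q-coordinate is 1/4.
[PQS] = ½·((-11)·(-1−(-1/2)) + (-21/2)·(-1/2−9) + (-59/8)·(9−(-1))) = ½·(11/2 + 399/4 − 295/4) = 63/4, so the R-coordinate is 1/2.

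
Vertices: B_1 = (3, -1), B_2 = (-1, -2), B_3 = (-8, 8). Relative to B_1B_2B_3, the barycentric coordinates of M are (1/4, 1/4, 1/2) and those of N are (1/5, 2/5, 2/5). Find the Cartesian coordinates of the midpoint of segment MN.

(-13/4, 109/40)

Barycentric coordinates of the midpoint are the average: (9/40, 13/40, 9/20).
Converting: (9/40)·B_1 + (13/40)·B_2 + (9/20)·B_3 = (-13/4, 109/40).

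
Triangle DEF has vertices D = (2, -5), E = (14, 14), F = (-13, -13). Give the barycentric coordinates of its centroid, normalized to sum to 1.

(1/3, 1/3, 1/3)

The centroid is the average of the vertices, so each weight is 1/3.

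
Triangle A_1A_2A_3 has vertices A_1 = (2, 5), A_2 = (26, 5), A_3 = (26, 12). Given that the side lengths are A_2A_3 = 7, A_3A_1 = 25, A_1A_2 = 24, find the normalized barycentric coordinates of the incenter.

The incenter has barycentric coordinates proportional to the opposite side lengths: (7 : 25 : 24).
Normalizing by 7+25+24 = 56 gives (1/8, 25/56, 3/7).

(1/8, 25/56, 3/7)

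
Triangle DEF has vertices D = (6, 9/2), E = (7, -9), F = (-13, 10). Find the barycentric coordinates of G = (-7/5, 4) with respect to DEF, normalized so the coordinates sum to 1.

(2/5, 1/5, 2/5)

Signed area of the reference triangle: [DEF] = ½·(6·(-9−10) + 7·(10−(9/2)) + (-13)·(9/2−(-9))) = ½·(-114 + 77/2 − 351/2) = -251/2.
[GEF] = ½·((-7/5)·(-9−10) + 7·(10−4) + (-13)·(4−(-9))) = ½·(133/5 + 42 − 169) = -251/5, so the D-coordinate is (-251/5)/(-251/2) = 2/5.
[DGF] = ½·(6·(4−10) + (-7/5)·(10−(9/2)) + (-13)·(9/2−4)) = ½·(-36 − 77/10 − 13/2) = -251/10, so the E-coordinate is 1/5.
[DEG] = ½·(6·(-9−4) + 7·(4−(9/2)) + (-7/5)·(9/2−(-9))) = ½·(-78 − 7/2 − 189/10) = -251/5, so the F-coordinate is 2/5.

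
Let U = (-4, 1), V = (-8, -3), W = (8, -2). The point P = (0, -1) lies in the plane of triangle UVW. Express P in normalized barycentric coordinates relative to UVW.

Signed area of the reference triangle: [UVW] = ½·((-4)·(-3−(-2)) + (-8)·(-2−1) + 8·(1−(-3))) = ½·(4 + 24 + 32) = 30.
[PVW] = ½·(0·(-3−(-2)) + (-8)·(-2−(-1)) + 8·(-1−(-3))) = ½·(0 + 8 + 16) = 12, so the U-coordinate is 12/30 = 2/5.
[UPW] = ½·((-4)·(-1−(-2)) + 0·(-2−1) + 8·(1−(-1))) = ½·(-4 + 0 + 16) = 6, so the V-coordinate is 1/5.
[UVP] = ½·((-4)·(-3−(-1)) + (-8)·(-1−1) + 0·(1−(-3))) = ½·(8 + 16 + 0) = 12, so the W-coordinate is 2/5.
Check: 2/5 + 1/5 + 2/5 = 1.

(2/5, 1/5, 2/5)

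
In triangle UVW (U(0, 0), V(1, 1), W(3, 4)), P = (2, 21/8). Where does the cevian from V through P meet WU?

(15/7, 20/7)

Barycentric coordinates of P with respect to UVW: (1/4, 1/8, 5/8).
On side WU the V-coordinate is zero; dropping P's V-weight 1/8 and renormalizing the remaining 5/8 : 1/4 gives weights 5/7, 2/7 on W, U.
Q = (5/7)·(3, 4) + (2/7)·(0, 0) = (15/7, 20/7).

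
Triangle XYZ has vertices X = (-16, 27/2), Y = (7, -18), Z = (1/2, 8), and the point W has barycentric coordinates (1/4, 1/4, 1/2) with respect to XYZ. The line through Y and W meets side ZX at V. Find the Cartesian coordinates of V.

Line YW meets ZX where the Y-coordinate vanishes; zeroing W's Y-weight and renormalizing leaves Z, X-weights 1/2 : 1/4 → (2/3, 1/3).
So V = (2/3)·Z + (1/3)·X = (-5, 59/6).

(-5, 59/6)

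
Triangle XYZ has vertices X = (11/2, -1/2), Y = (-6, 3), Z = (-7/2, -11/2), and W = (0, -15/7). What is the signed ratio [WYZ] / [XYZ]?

[XYZ] = ½·((11/2)·(3−(-11/2)) + (-6)·(-11/2−(-1/2)) + (-7/2)·(-1/2−3)) = ½·(187/4 + 30 + 49/4) = 89/2.
[WYZ] = ½·(0·(3−(-11/2)) + (-6)·(-11/2−(-15/7)) + (-7/2)·(-15/7−3)) = ½·(0 + 141/7 + 18) = 267/14, so the ratio is (267/14)/(89/2) = 3/7.

3/7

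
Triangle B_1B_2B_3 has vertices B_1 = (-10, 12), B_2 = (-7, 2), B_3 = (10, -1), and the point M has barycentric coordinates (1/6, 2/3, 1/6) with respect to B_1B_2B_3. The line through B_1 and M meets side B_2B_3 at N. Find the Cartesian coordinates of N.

(-18/5, 7/5)

Line B_1M meets B_2B_3 where the B_1-coordinate vanishes; zeroing M's B_1-weight and renormalizing leaves B_2, B_3-weights 2/3 : 1/6 → (4/5, 1/5).
So N = (4/5)·B_2 + (1/5)·B_3 = (-18/5, 7/5).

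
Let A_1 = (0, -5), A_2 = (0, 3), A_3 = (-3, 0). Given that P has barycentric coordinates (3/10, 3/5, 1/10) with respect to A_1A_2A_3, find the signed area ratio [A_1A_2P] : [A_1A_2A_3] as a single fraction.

The signed ratio [A_1A_2P]/[A_1A_2A_3] equals the barycentric coordinate of P at vertex A_3, which is 1/10.

1/10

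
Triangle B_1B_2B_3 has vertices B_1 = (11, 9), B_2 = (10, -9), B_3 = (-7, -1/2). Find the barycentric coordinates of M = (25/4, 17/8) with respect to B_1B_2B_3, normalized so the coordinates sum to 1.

(1/2, 1/4, 1/4)

Signed area of the reference triangle: [B_1B_2B_3] = ½·(11·(-9−(-1/2)) + 10·(-1/2−9) + (-7)·(9−(-9))) = ½·(-187/2 − 95 − 126) = -629/4.
[MB_2B_3] = ½·((25/4)·(-9−(-1/2)) + 10·(-1/2−(17/8)) + (-7)·(17/8−(-9))) = ½·(-425/8 − 105/4 − 623/8) = -629/8, so the B_1-coordinate is (-629/8)/(-629/4) = 1/2.
[B_1MB_3] = ½·(11·(17/8−(-1/2)) + (25/4)·(-1/2−9) + (-7)·(9−(17/8))) = ½·(231/8 − 475/8 − 385/8) = -629/16, so the B_2-coordinate is 1/4.
[B_1B_2M] = ½·(11·(-9−(17/8)) + 10·(17/8−9) + (25/4)·(9−(-9))) = ½·(-979/8 − 275/4 + 225/2) = -629/16, so the B_3-coordinate is 1/4.
Check: 1/2 + 1/4 + 1/4 = 1.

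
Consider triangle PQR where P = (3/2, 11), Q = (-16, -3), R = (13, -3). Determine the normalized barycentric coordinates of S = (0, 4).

(1/2, 1/4, 1/4)

Signed area of the reference triangle: [PQR] = ½·((3/2)·(-3−(-3)) + (-16)·(-3−11) + 13·(11−(-3))) = ½·(0 + 224 + 182) = 203.
[SQR] = ½·(0·(-3−(-3)) + (-16)·(-3−4) + 13·(4−(-3))) = ½·(0 + 112 + 91) = 203/2, so the P-coordinate is (203/2)/203 = 1/2.
[PSR] = ½·((3/2)·(4−(-3)) + 0·(-3−11) + 13·(11−4)) = ½·(21/2 + 0 + 91) = 203/4, so the Q-coordinate is 1/4.
[PQS] = ½·((3/2)·(-3−4) + (-16)·(4−11) + 0·(11−(-3))) = ½·(-21/2 + 112 + 0) = 203/4, so the R-coordinate is 1/4.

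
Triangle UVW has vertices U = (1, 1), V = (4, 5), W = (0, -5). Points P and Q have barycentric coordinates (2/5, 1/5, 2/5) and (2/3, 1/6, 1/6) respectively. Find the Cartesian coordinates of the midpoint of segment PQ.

(19/15, 1/30)

Barycentric coordinates of the midpoint are the average: (8/15, 11/60, 17/60).
Converting: (8/15)·U + (11/60)·V + (17/60)·W = (19/15, 1/30).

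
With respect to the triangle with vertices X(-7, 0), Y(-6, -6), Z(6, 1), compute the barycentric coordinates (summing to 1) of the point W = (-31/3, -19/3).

(1/3, 1, -1/3)

Signed area of the reference triangle: [XYZ] = ½·((-7)·(-6−1) + (-6)·(1−0) + 6·(0−(-6))) = ½·(49 − 6 + 36) = 79/2.
[WYZ] = ½·((-31/3)·(-6−1) + (-6)·(1−(-19/3)) + 6·(-19/3−(-6))) = ½·(217/3 − 44 − 2) = 79/6, so the X-coordinate is (79/6)/(79/2) = 1/3.
[XWZ] = ½·((-7)·(-19/3−1) + (-31/3)·(1−0) + 6·(0−(-19/3))) = ½·(154/3 − 31/3 + 38) = 79/2, so the Y-coordinate is 1.
[XYW] = ½·((-7)·(-6−(-19/3)) + (-6)·(-19/3−0) + (-31/3)·(0−(-6))) = ½·(-7/3 + 38 − 62) = -79/6, so the Z-coordinate is -1/3.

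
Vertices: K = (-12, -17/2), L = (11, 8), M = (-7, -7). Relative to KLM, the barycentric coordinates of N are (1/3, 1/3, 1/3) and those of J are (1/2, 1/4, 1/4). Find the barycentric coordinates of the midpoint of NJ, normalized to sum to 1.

Since both coordinate triples sum to 1, the midpoint's barycentrics are the componentwise average.
(1/3+1/2)/2 = 5/12; similarly 7/24 and 7/24.

(5/12, 7/24, 7/24)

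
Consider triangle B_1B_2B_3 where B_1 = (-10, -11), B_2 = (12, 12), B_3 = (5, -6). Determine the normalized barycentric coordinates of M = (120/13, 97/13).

(1/13, 10/13, 2/13)

Signed area of the reference triangle: [B_1B_2B_3] = ½·((-10)·(12−(-6)) + 12·(-6−(-11)) + 5·(-11−12)) = ½·(-180 + 60 − 115) = -235/2.
[MB_2B_3] = ½·((120/13)·(12−(-6)) + 12·(-6−(97/13)) + 5·(97/13−12)) = ½·(2160/13 − 2100/13 − 295/13) = -235/26, so the B_1-coordinate is (-235/26)/(-235/2) = 1/13.
[B_1MB_3] = ½·((-10)·(97/13−(-6)) + (120/13)·(-6−(-11)) + 5·(-11−(97/13))) = ½·(-1750/13 + 600/13 − 1200/13) = -1175/13, so the B_2-coordinate is 10/13.
[B_1B_2M] = ½·((-10)·(12−(97/13)) + 12·(97/13−(-11)) + (120/13)·(-11−12)) = ½·(-590/13 + 2880/13 − 2760/13) = -235/13, so the B_3-coordinate is 2/13.
Check: 1/13 + 10/13 + 2/13 = 1.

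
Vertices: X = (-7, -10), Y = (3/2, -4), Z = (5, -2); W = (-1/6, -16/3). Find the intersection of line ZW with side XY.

Barycentric coordinates of W with respect to XYZ: (1/3, 1/3, 1/3).
On side XY the Z-coordinate is zero; dropping W's Z-weight 1/3 and renormalizing the remaining 1/3 : 1/3 gives weights 1/2, 1/2 on X, Y.
V = (1/2)·(-7, -10) + (1/2)·(3/2, -4) = (-11/4, -7).

(-11/4, -7)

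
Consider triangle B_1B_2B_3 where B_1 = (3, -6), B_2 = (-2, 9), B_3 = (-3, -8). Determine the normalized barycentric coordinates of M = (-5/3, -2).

(1/6, 1/3, 1/2)

Signed area of the reference triangle: [B_1B_2B_3] = ½·(3·(9−(-8)) + (-2)·(-8−(-6)) + (-3)·(-6−9)) = ½·(51 + 4 + 45) = 50.
[MB_2B_3] = ½·((-5/3)·(9−(-8)) + (-2)·(-8−(-2)) + (-3)·(-2−9)) = ½·(-85/3 + 12 + 33) = 25/3, so the B_1-coordinate is (25/3)/50 = 1/6.
[B_1MB_3] = ½·(3·(-2−(-8)) + (-5/3)·(-8−(-6)) + (-3)·(-6−(-2))) = ½·(18 + 10/3 + 12) = 50/3, so the B_2-coordinate is 1/3.
[B_1B_2M] = ½·(3·(9−(-2)) + (-2)·(-2−(-6)) + (-5/3)·(-6−9)) = ½·(33 − 8 + 25) = 25, so the B_3-coordinate is 1/2.
Check: 1/6 + 1/3 + 1/2 = 1.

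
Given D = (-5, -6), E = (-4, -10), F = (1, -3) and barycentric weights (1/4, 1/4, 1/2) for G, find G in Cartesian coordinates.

G = (1/4)·D + (1/4)·E + (1/2)·F.
x-coordinate: (1/4)·(-5) + (1/4)·(-4) + (1/2)·1 = -7/4.
y-coordinate: (1/4)·(-6) + (1/4)·(-10) + (1/2)·(-3) = -11/2.

(-7/4, -11/2)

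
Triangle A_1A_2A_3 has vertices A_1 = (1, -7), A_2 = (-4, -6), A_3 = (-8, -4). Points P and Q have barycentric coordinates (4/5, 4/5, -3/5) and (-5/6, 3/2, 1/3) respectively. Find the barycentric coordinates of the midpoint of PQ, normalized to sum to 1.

(-1/60, 23/20, -2/15)

Since both coordinate triples sum to 1, the midpoint's barycentrics are the componentwise average.
(4/5+-5/6)/2 = -1/60; similarly 23/20 and -2/15.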